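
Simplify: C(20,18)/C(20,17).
1/6
C(n,k+1)/C(n,k) = (n−k)/(k+1). Here (20−17)/(17+1) = 3/18 = 1/6.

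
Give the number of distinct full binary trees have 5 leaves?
14
Using the Catalan number formula: C_n = C(2n, n) / (n+1)
C_4 = C(8, 4) / (4+1)
     = 70 / 5
     = 14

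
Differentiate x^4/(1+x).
(4x^3(1+x) - x^4)/(1+x)²
Quotient rule: [4x^{3}(1+x) - x^4]/(1+x)².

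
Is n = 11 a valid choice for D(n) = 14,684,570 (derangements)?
Yes

Working:
D(11) = (11-1)·[D(10) + D(9)] = 10·[1,334,961 + 133,496] = 14,684,570, which equals 14,684,570.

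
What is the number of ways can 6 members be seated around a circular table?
120

Solution: Circular arrangements: (6-1)! = 120.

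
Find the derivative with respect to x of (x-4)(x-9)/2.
(2x - 13)/2

Reasoning: d/dx[(x-4)(x-9)] = (x-9) + (x-4) = 2x - 13. Dividing by 2 gives (2x - 13)/2.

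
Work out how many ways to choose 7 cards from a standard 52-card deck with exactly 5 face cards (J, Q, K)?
617,760

12 face cards and 40 non-face cards: C(12,5) × C(40,2) = 792 × 780 = 617,760.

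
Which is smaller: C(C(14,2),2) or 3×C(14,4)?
C(C(14,2),2)=4,095, 3×C(14,4)=3,003.
Final answer: 3×C(14,4)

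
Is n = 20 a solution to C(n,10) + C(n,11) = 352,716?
C(20,10) + C(20,11) = 184,756 + 167,960 = 352,716, which equals 352,716.
Final answer: Yes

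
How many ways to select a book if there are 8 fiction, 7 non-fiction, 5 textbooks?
20

Explanation: By the addition principle: 8 + 7 + 5 = 20.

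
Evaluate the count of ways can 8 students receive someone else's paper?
14,833

Using D(n) = (n-1)[D(n-1) + D(n-2)]:
D(8) = (8-1) × [D(7) + D(6)]
      = 7 × [1854 + 265]
      = 7 × 2119
      = 14,833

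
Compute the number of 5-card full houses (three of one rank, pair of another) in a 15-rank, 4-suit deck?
Triple rank: 15. Triple suits: C(4,3)=4. Pair rank: 14. Pair suits: C(4,2)=6. Total: 5,040.

Answer: 5,040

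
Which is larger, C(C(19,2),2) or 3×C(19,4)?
C(C(19,2),2)
C(C(19,2),2)=14,535, 3×C(19,4)=11,628.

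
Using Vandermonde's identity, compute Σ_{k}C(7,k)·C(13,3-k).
1,140
= C(7+13,3) = C(20,3) = 1,140.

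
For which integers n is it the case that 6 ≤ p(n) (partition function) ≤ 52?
5, 6, 7, 8, 9, 10

Reasoning: Tabulating p(n) via p(n) = p(n−1) + p(n−2) − p(n−5) − p(n−7) + …: p(4)=5; p(5)=7; p(6)=11; p(7)=15; p(8)=22; p(9)=30; p(10)=42; p(11)=56. So valid n = 5, 6, 7, 8, 9, 10.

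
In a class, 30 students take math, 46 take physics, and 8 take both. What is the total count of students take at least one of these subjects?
68

|A∪B| = |A|+|B|-|A∩B| = 30+46-8 = 68.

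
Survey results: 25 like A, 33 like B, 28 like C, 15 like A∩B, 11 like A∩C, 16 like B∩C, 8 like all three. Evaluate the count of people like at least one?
52

|A∪B∪C| = 25+33+28-15-11-16+8 = 52.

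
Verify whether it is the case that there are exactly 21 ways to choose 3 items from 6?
False
C(6,3) = 20 ≠ 21.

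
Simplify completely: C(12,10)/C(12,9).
C(n,k+1)/C(n,k) = (n−k)/(k+1). Here (12−9)/(9+1) = 3/10 = 3/10.
Final answer: 3/10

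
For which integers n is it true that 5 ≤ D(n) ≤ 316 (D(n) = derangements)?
4, 5, 6

Working:
Using D(n) = (n−1)[D(n−1) + D(n−2)] with D(1)=0, D(2)=1: D(3)=2; D(4)=9; D(5)=44; D(6)=265; D(7)=1,854. So valid n = 4, 5, 6.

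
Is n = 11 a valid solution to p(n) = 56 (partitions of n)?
Pentagonal recurrence p(n) = p(n−1) + p(n−2) − p(n−5) − p(n−7) + …: p(11) = p(10) + p(9) − p(6) − p(4) = 42 + 30 − 11 − 5 = 56, which equals 56.

Answer: Yes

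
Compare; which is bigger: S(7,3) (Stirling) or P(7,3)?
S(7,3) = 3·S(6,3) + S(6,2) = 3·90 + 31 = 301; P(7,3) = 210.

Answer: S(7,3)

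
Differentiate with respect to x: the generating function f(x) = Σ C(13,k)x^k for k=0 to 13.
Term-by-term differentiation gives Σ k·C(13,k)x^{k-1} for k=1 to 13.
Final answer: Σ k·C(13,k)x^(k-1) for k=1 to 13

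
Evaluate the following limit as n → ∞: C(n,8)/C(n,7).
∞

C(n,8)/C(n,7) = (n-7)/8 → ∞ as n → ∞.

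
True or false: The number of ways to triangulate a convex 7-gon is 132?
False

Solution: Triangulations of a convex 7-gon are counted by the Catalan number C_5: C_5 = C(10,5)/(5+1) = 252/6 = 42.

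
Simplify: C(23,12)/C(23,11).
1

Solution: C(n,k+1)/C(n,k) = (n−k)/(k+1). Here (23−11)/(11+1) = 12/12 = 1.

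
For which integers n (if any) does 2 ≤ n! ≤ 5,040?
2, 3, 4, 5, 6, 7

n! is strictly increasing; 2! = 2 and 7! = 5,040, so valid n = 2, 3, 4, 5, 6, 7.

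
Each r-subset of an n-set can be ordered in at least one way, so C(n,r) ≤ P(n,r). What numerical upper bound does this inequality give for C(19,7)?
P(19,7) = 19·18·17·16·15·14·13 = 253,955,520, so C(19,7) ≤ 253,955,520. (The bound is loose by a factor of 7! = 5,040: C(19,7) = 253,955,520/5,040 = 50,388.)
Final answer: 253,955,520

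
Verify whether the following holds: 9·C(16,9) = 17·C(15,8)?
False

Solution: Absorption identity k·C(n,k) = n·C(n-1,k-1). LHS = 9·11440 = 102,960; RHS = 17·6435 = 109,395.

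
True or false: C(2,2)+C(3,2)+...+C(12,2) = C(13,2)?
False

Working:
Hockey stick identity gives Σ = C(13,3) = 286; RHS C(13,2) = 78.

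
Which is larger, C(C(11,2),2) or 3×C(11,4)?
C(C(11,2),2)

C(C(11,2),2)=1,485, 3×C(11,4)=990.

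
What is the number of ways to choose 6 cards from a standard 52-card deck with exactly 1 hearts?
7,484,841

13 hearts and 39 non-hearts: C(13,1) × C(39,5) = 13 × 575757 = 7,484,841.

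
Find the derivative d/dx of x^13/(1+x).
(13x^12(1+x) - x^13)/(1+x)²

Quotient rule: [13x^{12}(1+x) - x^13]/(1+x)².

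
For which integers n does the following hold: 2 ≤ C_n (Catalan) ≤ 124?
2, 3, 4, 5

Solution: C_1=1; C_2=2; C_3=5; C_4=14; C_5=42; C_6=132. So valid n = 2, 3, 4, 5.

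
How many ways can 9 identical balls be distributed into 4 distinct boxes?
220

Working:
C(9+4-1, 4-1) = C(12, 3) = 220.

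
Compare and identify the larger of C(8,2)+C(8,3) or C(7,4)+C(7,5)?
C(8,2)+C(8,3)

First=84, Second=56.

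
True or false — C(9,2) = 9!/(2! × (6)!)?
False

Working:
The correct denominator is 2!×7!, giving C(9,2) = 36; the stated RHS is 9!/(2!×6!) = 252 ≠ 36, so the statement does not hold.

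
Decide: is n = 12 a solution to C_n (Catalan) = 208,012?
Yes

Explanation: C_12 = C(24,12)/(12+1) = 2,704,156/13 = 208,012, which equals 208,012.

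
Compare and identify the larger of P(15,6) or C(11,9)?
P(15,6)

P(15,6)=3,603,600, C(11,9)=55.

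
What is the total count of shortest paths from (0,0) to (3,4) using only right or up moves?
Choose 3 rights from 7 moves: C(7,3) = 35.
Final answer: 35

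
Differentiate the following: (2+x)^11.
11(2+x)^10

Explanation: Using the power rule: d/dx (2+x)^11 = 11(2+x)^{10}.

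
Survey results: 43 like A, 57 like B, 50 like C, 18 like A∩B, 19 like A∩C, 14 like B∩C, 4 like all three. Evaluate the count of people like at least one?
103

Working:
|A∪B∪C| = 43+57+50-18-19-14+4 = 103.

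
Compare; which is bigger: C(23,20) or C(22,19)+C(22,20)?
By Pascal's identity: C(23,20) = C(22,19)+C(22,20) = 1,771. Equal.

Answer: Equal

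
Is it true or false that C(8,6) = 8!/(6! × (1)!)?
False

Working:
The correct denominator is 6!×2!, giving C(8,6) = 28; the stated RHS is 8!/(6!×1!) = 56 ≠ 28, so the statement does not hold.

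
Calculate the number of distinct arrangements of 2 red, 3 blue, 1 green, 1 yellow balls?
Multinomial: 7!/(2! × 3! × 1! × 1!) = 420.

Answer: 420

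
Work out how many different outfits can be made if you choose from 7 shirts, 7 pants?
49

Working:
By the multiplication principle: 7 × 7 = 49.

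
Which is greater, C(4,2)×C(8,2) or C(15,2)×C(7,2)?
C(15,2)×C(7,2)

Working:
C(4,2)×C(8,2)=168, C(15,2)×C(7,2)=2,205.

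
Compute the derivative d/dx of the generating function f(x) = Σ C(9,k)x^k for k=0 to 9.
Σ k·C(9,k)x^(k-1) for k=1 to 9

Solution: Term-by-term differentiation gives Σ k·C(9,k)x^{k-1} for k=1 to 9.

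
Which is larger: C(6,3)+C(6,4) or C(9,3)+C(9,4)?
C(9,3)+C(9,4)

Reasoning: First=35, Second=210.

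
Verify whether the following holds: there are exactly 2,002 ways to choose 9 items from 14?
C(14,9) = 2,002.

Answer: True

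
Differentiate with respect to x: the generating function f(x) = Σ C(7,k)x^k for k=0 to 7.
Σ k·C(7,k)x^(k-1) for k=1 to 7

Reasoning: Term-by-term differentiation gives Σ k·C(7,k)x^{k-1} for k=1 to 7.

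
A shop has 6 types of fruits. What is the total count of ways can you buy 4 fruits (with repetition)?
126

Working:
Stars and bars: C(4+6-1, 4) = C(9, 4) = 126.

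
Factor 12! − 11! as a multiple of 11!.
12! − 11! = 12·11! − 11! = (12 − 1)·11! = 11 × 11! = 439,084,800.
Final answer: 11 × 11! = 439,084,800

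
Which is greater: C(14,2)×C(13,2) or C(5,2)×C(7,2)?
C(14,2)×C(13,2)=7,098, C(5,2)×C(7,2)=210.
Final answer: C(14,2)×C(13,2)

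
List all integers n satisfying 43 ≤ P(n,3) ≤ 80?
P(4,3)=24; P(5,3)=60; P(6,3)=120. So valid n = 5.

Answer: 5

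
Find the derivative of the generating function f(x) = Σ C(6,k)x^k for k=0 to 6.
Σ k·C(6,k)x^(k-1) for k=1 to 6

Solution: Term-by-term differentiation gives Σ k·C(6,k)x^{k-1} for k=1 to 6.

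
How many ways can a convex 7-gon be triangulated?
42

Using the Catalan number formula: C_n = C(2n, n) / (n+1)
C_5 = C(10, 5) / (5+1)
     = 252 / 6
     = 42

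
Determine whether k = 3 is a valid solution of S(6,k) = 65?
No

Solution: S(6,3) = 3·S(5,3) + S(5,2) = 3·25 + 15 = 90, which does not equal 65.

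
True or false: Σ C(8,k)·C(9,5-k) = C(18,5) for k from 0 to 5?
Vandermonde's identity gives C(17,5) = 6,188; RHS C(18,5) = 8,568.

Answer: False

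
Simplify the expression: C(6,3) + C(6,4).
35

By Pascal's identity: C(7,4) = 35.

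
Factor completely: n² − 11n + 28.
Seek roots whose sum is 11 and product is 28: (4, 7). So n² − 11n + 28 = (n − 4)(n − 7).

Answer: (n − 4)(n − 7)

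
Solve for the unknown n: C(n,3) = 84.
9

Working:
C(n,3) = n(n−1)(n−2)/3! is increasing in n, and n(n−1)(n−2) = 3!·84 = 504 ≈ (n−1)^3 gives n ≈ 9.0. Check: C(7,3) = 35, C(8,3) = 56, C(9,3) = 84 ✓. So n = 9.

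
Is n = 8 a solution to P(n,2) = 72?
No

Explanation: P(8,2) = 8·7 = 56, which does not equal 72.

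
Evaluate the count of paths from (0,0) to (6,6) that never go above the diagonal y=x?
Counted by the Catalan number C_6: C_6 = C(12,6)/(6+1) = 924/7 = 132.
Final answer: 132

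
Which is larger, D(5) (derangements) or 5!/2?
D(5) = (5-1)·[D(4) + D(3)] = 4·[9 + 2] = 44; 5!/2 = 120/2 = 60.
Final answer: 5!/2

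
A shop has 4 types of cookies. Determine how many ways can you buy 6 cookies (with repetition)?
84

Explanation: Stars and bars: C(6+4-1, 6) = C(9, 6) = 84.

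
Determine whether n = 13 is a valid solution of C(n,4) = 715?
Yes

Reasoning: C(13,4) = 13·12·11·10/4! = 17,160/24 = 715, which equals 715.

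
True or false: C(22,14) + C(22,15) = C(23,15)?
Pascal's identity C(n,k) + C(n,k+1) = C(n+1,k+1): 319,770 + 170,544 = 490,314 = C(23,15).
Final answer: True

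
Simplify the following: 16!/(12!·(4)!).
1,820

This is C(16,12) = 1,820.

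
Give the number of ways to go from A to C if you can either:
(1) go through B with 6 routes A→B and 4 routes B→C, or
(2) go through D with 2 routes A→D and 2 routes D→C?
28
Route via B: 6×4=24. Route via D: 2×2=4. Total: 28.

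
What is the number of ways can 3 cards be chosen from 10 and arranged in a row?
720

Solution: P(10,3) = 10!/(10-3)! = 720.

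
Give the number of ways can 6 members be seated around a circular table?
Circular arrangements: (6-1)! = 120.

Answer: 120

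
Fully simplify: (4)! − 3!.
18

Solution: (4)! − 3! = (4)·3! − 3! = (4−1)·3! = 3·3! = 18.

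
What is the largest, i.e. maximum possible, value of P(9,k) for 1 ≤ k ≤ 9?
362,880

Solution: P(9,k) increases in k, so maximum at k = 9: 9! = 362,880.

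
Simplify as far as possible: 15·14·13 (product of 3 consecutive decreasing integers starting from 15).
2,730
This is P(15,3) = 15!/(12)! = 2,730.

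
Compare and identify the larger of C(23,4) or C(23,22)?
C(23,4)
C(23,4)=8,855, C(23,22)=23.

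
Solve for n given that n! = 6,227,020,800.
13

Working:
n! is strictly increasing. 11! = 39,916,800, 12! = 479,001,600, 13! = 6,227,020,800 ✓. So n = 13.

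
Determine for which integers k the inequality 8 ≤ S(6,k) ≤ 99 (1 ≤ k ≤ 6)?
2, 3, 4, 5

Solution: S(6,1)=1; S(6,2)=31; S(6,3)=90; S(6,4)=65; S(6,5)=15; S(6,6)=1. So valid k = 2, 3, 4, 5.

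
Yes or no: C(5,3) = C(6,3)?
No

Explanation: LHS = C(5,3) = 10; RHS = C(6,3) = 20. 10 ≠ 20, so the statement does not hold.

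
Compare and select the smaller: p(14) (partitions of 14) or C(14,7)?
Pentagonal recurrence p(n) = p(n−1) + p(n−2) − p(n−5) − p(n−7) + …: p(14) = p(13) + p(12) − p(9) − p(7) + p(2) = 101 + 77 − 30 − 15 + 2 = 135; C(14,7) = 3,432.

Answer: p(14)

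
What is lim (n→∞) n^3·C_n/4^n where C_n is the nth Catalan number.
∞

Solution: C_n ~ 4^n/(n^(3/2)√π), so n^3·C_n/4^n ~ n^(3 − 3/2)/√π → ∞.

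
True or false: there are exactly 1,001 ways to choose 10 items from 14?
True

Explanation: C(14,10) = 1,001.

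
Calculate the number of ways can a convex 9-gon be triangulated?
429

Solution: Using the Catalan number formula: C_n = C(2n, n) / (n+1)
C_7 = C(14, 7) / (7+1)
     = 3432 / 8
     = 429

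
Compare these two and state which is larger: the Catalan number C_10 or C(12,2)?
C_10

Reasoning: C_10 = C(20,10)/(10+1) = 184,756/11 = 16,796; C(12,2) = 66.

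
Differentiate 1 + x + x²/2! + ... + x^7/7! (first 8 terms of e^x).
1 + x + x²/2! + ... + x^6/6!

Reasoning: Differentiating term by term gives the first 7 terms of e^x.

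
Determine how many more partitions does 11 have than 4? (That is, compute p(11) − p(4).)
Pentagonal recurrence p(n) = p(n−1) + p(n−2) − p(n−5) − p(n−7) + …: p(11) = p(10) + p(9) − p(6) − p(4) = 42 + 30 − 11 − 5 = 56.
p(4) = p(3) + p(2) = 3 + 2 = 5.
Difference = 56 − 5 = 51.

Answer: 51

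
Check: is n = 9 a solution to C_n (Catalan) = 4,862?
Yes

Solution: C_9 = C(18,9)/(9+1) = 48,620/10 = 4,862, which equals 4,862.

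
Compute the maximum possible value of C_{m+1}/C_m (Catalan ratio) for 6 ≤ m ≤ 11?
46/13

Explanation: C_{m+1}/C_m = 2(2m+1)/(m+2), which increases with m. Maximum at m = 11: 2·23/13 = 46/13.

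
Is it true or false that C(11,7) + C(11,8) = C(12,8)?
True

Solution: Pascal's identity: LHS = 330 + 165 = 495; RHS = C(12,8) = 495. Both sides agree, so the statement holds.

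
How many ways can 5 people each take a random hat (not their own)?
Using D(n) = (n-1)[D(n-1) + D(n-2)]:
D(5) = (5-1) × [D(4) + D(3)]
      = 4 × [9 + 2]
      = 4 × 11
      = 44

Answer: 44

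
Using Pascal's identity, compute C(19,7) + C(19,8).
125,970

Working:
C(19,7) + C(19,8) = C(20,8) = 125,970.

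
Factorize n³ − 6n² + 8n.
n(n − 2)(n − 4)

Solution: n³ − 6n² + 8n = n(n² − 6n + 8) = n(n − 2)(n − 4).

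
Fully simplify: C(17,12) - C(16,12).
4,368

Reasoning: C(17,12) - C(16,12) = C(16,11) = 4,368.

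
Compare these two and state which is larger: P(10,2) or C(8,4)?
P(10,2)

P(10,2)=90, C(8,4)=70.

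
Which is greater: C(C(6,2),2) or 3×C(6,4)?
C(C(6,2),2)

Explanation: C(C(6,2),2)=105, 3×C(6,4)=45.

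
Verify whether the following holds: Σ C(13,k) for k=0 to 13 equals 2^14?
False

Working:
Binomial theorem: Σ C(13,k) = (1+1)^13 = 2^13 = 8,192; RHS 2^14 = 16,384.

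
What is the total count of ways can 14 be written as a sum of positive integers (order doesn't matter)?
135
Pentagonal recurrence p(n) = p(n−1) + p(n−2) − p(n−5) − p(n−7) + …: p(14) = p(13) + p(12) − p(9) − p(7) + p(2) = 101 + 77 − 30 − 15 + 2 = 135.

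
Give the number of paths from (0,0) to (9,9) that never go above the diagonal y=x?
Counted by the Catalan number C_9: C_9 = C(18,9)/(9+1) = 48,620/10 = 4,862.

Answer: 4,862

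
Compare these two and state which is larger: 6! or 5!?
6!=720, 5!=120. 6! > 5!.
Final answer: 6!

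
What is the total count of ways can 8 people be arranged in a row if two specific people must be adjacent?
10,080

Explanation: Treat pair as unit: (8-1)! arrangements × 2 internal orders = 10,080.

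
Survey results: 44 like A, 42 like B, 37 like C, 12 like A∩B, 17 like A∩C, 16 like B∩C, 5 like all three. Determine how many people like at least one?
83
|A∪B∪C| = 44+42+37-12-17-16+5 = 83.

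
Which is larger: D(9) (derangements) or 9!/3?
D(9) = (9-1)·[D(8) + D(7)] = 8·[14,833 + 1,854] = 133,496; 9!/3 = 362,880/3 = 120,960.

Answer: D(9)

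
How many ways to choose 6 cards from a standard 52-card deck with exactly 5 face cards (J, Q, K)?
12 face cards and 40 non-face cards: C(12,5) × C(40,1) = 792 × 40 = 31,680.

Answer: 31,680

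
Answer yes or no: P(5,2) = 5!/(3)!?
Yes

Permutation formula P(n,k) = n!/(n-k)!: 5!/3! = 120/6 = 20 = P(5,2). The statement holds.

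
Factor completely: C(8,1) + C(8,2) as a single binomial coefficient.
By Pascal's identity: C(8,1) + C(8,2) = C(9,2) = 36.
Final answer: C(9,2)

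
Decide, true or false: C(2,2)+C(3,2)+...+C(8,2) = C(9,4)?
False

Reasoning: Hockey stick identity gives Σ = C(9,3) = 84; RHS C(9,4) = 126.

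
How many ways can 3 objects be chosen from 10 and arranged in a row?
720

Explanation: P(10,3) = 10!/(10-3)! = 720.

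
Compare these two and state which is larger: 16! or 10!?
16!

16!=20,922,789,888,000, 10!=3,628,800. 16! > 10!.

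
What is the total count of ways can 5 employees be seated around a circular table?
Circular arrangements: (5-1)! = 24.

Answer: 24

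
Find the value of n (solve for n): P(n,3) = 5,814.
P(n,3) = n(n−1)(n−2) is increasing in n; n(n−1)(n−2) ≈ (n−1)^3 = 5,814 gives n ≈ 19.0. Check: P(17,3) = 4,080, P(18,3) = 4,896, P(19,3) = 5,814 ✓. So n = 19.
Final answer: 19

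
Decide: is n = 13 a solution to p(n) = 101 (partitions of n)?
Yes

Explanation: Pentagonal recurrence p(n) = p(n−1) + p(n−2) − p(n−5) − p(n−7) + …: p(13) = p(12) + p(11) − p(8) − p(6) + p(1) = 77 + 56 − 22 − 11 + 1 = 101, which equals 101.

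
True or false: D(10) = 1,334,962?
False

Explanation: Derangements of 10 elements: D(10) = (10-1)·[D(9) + D(8)] = 9·[133,496 + 14,833] = 1,334,961.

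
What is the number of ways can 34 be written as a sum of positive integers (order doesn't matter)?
12,310
Pentagonal recurrence p(n) = p(n−1) + p(n−2) − p(n−5) − p(n−7) + …: p(34) = p(33) + p(32) − p(29) − p(27) + p(22) + p(19) − p(12) − p(8) = 10,143 + 8,349 − 4,565 − 3,010 + 1,002 + 490 − 77 − 22 = 12,310.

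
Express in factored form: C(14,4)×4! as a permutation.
P(14,4)

Reasoning: C(14,4)×4! = [14!/(4!(10)!)]×4! = 14!/(10)! = P(14,4) = 24,024.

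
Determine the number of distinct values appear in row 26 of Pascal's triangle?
14
Row 26 has entries C(26,0)..C(26,26); by symmetry C(26,k)=C(26,26-k), giving 14 distinct values.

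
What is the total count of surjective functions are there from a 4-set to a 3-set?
36
Onto functions = 3! × S(4,3)
First compute S(4,3) via recurrence:
Using the Stirling recurrence: S(n,k) = k·S(n-1,k) + S(n-1,k-1)
S(4,3) = 3·S(3,3) + S(3,2)
         = 3·1 + 3
         = 3 + 3
         = 6
Then: 6 × 6 = 36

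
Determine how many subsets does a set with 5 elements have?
32

Solution: Each element can be included or excluded: 2^5 = 32.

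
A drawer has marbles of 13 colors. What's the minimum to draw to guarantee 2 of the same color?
14

Worst case: 1 of each = 13. One more: 14.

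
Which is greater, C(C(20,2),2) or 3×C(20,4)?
C(C(20,2),2)

Solution: C(C(20,2),2)=17,955, 3×C(20,4)=14,535.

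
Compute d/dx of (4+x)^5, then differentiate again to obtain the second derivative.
20(4+x)^3

First derivative: 5(4+x)^{4}. Second derivative: 5·4·(4+x)^{3} = 20(4+x)^{3}.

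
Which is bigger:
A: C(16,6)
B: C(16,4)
A

A=C(16,6)=8,008, B=C(16,4)=1,820.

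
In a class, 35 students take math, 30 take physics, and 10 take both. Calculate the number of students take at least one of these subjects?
|A∪B| = |A|+|B|-|A∩B| = 35+30-10 = 55.
Final answer: 55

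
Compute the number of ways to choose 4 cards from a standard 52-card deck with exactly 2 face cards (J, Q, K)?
51,480

Working:
12 face cards and 40 non-face cards: C(12,2) × C(40,2) = 66 × 780 = 51,480.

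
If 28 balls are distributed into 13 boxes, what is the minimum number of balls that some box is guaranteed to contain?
Pigeonhole: ⌈28/13⌉ = 3.

Answer: 3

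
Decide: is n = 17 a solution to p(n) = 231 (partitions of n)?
Pentagonal recurrence p(n) = p(n−1) + p(n−2) − p(n−5) − p(n−7) + …: p(17) = p(16) + p(15) − p(12) − p(10) + p(5) + p(2) = 231 + 176 − 77 − 42 + 7 + 2 = 297, which does not equal 231.

Answer: No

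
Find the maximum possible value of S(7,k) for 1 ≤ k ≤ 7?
Row S(7,k) for k = 1..7 (via S(n,k) = k·S(n−1,k) + S(n−1,k−1)): 1, 63, 301, 350, 140, 21, 1. The row is unimodal; maximum at k = 4: 350.
Final answer: 350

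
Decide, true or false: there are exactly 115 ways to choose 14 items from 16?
False

Explanation: C(16,14) = 120 ≠ 115.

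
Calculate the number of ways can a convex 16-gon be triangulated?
2,674,440

Explanation: Using the Catalan number formula: C_n = C(2n, n) / (n+1)
C_14 = C(28, 14) / (14+1)
     = 40116600 / 15
     = 2,674,440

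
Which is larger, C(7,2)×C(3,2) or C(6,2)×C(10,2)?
C(6,2)×C(10,2)
C(7,2)×C(3,2)=63, C(6,2)×C(10,2)=675.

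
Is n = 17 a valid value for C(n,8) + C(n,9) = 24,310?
No

Working:
C(17,8) + C(17,9) = 24,310 + 24,310 = 48,620, which does not equal 24,310.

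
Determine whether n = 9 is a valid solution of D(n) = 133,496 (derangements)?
D(9) = (9-1)·[D(8) + D(7)] = 8·[14,833 + 1,854] = 133,496, which equals 133,496.

Answer: Yes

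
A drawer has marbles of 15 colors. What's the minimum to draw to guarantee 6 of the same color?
76

Reasoning: Worst case: 5 of each = 75. One more: 76.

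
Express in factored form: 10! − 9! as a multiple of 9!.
9 × 9! = 3,265,920

Solution: 10! − 9! = 10·9! − 9! = (10 − 1)·9! = 9 × 9! = 3,265,920.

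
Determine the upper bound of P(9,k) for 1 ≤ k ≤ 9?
362,880

Working:
P(9,k) increases in k, so maximum at k = 9: 9! = 362,880.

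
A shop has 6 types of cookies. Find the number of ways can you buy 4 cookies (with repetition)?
126

Stars and bars: C(4+6-1, 4) = C(9, 4) = 126.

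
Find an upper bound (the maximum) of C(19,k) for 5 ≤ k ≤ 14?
92,378

Solution: C(19,k) is maximised at the centre of the row: C(19,9) = 92,378.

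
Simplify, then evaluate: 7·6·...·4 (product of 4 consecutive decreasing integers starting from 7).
840

Reasoning: This is P(7,4) = 7!/(3)! = 840.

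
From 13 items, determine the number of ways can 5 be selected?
C(13,5) = 13! / (5! × (13-5)!)
         = 13! / (5! × 8!)
         = 1,287

Answer: 1,287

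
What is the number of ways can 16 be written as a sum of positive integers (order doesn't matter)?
231

Pentagonal recurrence p(n) = p(n−1) + p(n−2) − p(n−5) − p(n−7) + …: p(16) = p(15) + p(14) − p(11) − p(9) + p(4) + p(1) = 176 + 135 − 56 − 30 + 5 + 1 = 231.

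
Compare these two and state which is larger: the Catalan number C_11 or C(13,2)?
C_11 = C(22,11)/(11+1) = 705,432/12 = 58,786; C(13,2) = 78.
Final answer: C_11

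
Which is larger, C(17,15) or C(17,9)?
C(17,9)

Explanation: C(17,15)=136, C(17,9)=24,310.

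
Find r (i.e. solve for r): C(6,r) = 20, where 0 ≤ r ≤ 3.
3

C(6,r) is increasing for 0 ≤ r ≤ 3. Stepping up (C(6,r+1) = C(6,r)·(6−r)/(r+1)): C(6,1) = 6, C(6,2) = 15, C(6,3) = 20 ✓. So r = 3.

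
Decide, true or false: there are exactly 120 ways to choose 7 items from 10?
True

Working:
C(10,7) = 120.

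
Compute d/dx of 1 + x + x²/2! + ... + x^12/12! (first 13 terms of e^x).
1 + x + x²/2! + ... + x^11/11!
Differentiating term by term gives the first 12 terms of e^x.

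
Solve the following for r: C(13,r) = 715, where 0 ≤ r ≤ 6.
4

Reasoning: C(13,r) is increasing for 0 ≤ r ≤ 6. Stepping up (C(13,r+1) = C(13,r)·(13−r)/(r+1)): C(13,1) = 13, C(13,2) = 78, C(13,3) = 286, C(13,4) = 715 ✓. So r = 4.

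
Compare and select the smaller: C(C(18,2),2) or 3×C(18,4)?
3×C(18,4)

Reasoning: C(C(18,2),2)=11,628, 3×C(18,4)=9,180.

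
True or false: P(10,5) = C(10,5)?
P(10,5) = 30,240 but C(10,5) = 252; they differ by a factor of 5! = 120, so the statement does not hold.

Answer: False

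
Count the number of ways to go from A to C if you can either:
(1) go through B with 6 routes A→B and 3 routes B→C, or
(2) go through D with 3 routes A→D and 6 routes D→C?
36

Solution: Route via B: 6×3=18. Route via D: 3×6=18. Total: 36.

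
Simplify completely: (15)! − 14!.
1,220,496,076,800
(15)! − 14! = (15)·14! − 14! = (15−1)·14! = 14·14! = 1,220,496,076,800.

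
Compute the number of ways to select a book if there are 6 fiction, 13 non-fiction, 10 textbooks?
29

By the addition principle: 6 + 13 + 10 = 29.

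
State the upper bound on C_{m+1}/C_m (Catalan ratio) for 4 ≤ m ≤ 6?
13/4

Explanation: C_{m+1}/C_m = 2(2m+1)/(m+2), which increases with m. Maximum at m = 6: 2·13/8 = 13/4.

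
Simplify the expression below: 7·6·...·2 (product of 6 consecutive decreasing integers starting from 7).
5,040

Solution: This is P(7,6) = 7!/(1)! = 5,040.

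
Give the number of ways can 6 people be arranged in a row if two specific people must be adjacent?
240

Explanation: Treat pair as unit: (6-1)! arrangements × 2 internal orders = 240.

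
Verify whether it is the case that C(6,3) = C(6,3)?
Symmetry C(n,k) = C(n,n-k): C(6,3) = 20 and C(6,3) = 20. Both sides agree, so the statement holds.
Final answer: True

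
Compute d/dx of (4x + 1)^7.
28(4x + 1)^6

Explanation: Chain rule: 7(4x+1)^{6} × 4 = 28(4x+1)^{6}.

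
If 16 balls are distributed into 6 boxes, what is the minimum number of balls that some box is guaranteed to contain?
Pigeonhole: ⌈16/6⌉ = 3.

Answer: 3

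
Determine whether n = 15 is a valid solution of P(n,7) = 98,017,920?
No

Working:
P(15,7) = 15·14·13·12·11·10·9 = 32,432,400, which does not equal 98,017,920.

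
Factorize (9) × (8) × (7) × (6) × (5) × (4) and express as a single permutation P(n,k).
P(9,6) = 9!/(3)!

Explanation: Product of 6 consecutive descending integers starting at 9: P(9,6) = 9!/3! = 60,480.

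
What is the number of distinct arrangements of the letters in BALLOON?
Word has 7 letters (B=1, A=1, L=2, O=2, N=1). Arrangements: 7!/Π(k!) = 1,260.

Answer: 1,260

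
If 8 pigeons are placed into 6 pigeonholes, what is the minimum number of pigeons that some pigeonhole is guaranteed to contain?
2

Working:
Pigeonhole: ⌈8/6⌉ = 2.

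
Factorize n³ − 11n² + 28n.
n(n − 4)(n − 7)

n³ − 11n² + 28n = n(n² − 11n + 28) = n(n − 4)(n − 7).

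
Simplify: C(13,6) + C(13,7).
3,432
By Pascal's identity: C(14,7) = 3,432.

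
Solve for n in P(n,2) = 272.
17

Solution: P(n,2) = n(n−1) is increasing in n; n(n−1) ≈ (n−0.5)^2 = 272 gives n ≈ 17.0. Check: P(15,2) = 210, P(16,2) = 240, P(17,2) = 272 ✓. So n = 17.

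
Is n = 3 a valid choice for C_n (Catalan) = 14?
C_3 = C(6,3)/(3+1) = 20/4 = 5, which does not equal 14.
Final answer: No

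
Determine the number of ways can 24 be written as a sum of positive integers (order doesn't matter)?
Pentagonal recurrence p(n) = p(n−1) + p(n−2) − p(n−5) − p(n−7) + …: p(24) = p(23) + p(22) − p(19) − p(17) + p(12) + p(9) − p(2) = 1,255 + 1,002 − 490 − 297 + 77 + 30 − 2 = 1,575.

Answer: 1,575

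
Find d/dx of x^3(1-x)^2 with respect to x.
3x^2(1-x)^2 - 2x^3(1-x)^1
Product rule: 3x^{2}(1-x)^{2} + x^3·(-2)(1-x)^{1}.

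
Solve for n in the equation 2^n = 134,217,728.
27

Reasoning: 134,217,728 = 1,024 × 1,024 × 128 = 2^10 × 2^10 × 2^7 = 2^27, so n = 27.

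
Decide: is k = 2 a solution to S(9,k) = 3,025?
No

Reasoning: S(9,2) = 2·S(8,2) + S(8,1) = 2·127 + 1 = 255, which does not equal 3,025.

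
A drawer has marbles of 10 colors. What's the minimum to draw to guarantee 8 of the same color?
71

Explanation: Worst case: 7 of each = 70. One more: 71.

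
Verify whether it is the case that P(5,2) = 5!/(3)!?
True

Explanation: Permutation formula P(n,k) = n!/(n-k)!: 5!/3! = 120/6 = 20 = P(5,2). The statement holds.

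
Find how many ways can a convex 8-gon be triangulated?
132

Reasoning: Using the Catalan number formula: C_n = C(2n, n) / (n+1)
C_6 = C(12, 6) / (6+1)
     = 924 / 7
     = 132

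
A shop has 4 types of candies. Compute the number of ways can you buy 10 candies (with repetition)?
286

Explanation: Stars and bars: C(10+4-1, 10) = C(13, 10) = 286.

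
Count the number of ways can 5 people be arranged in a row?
Arrangements of 5 distinct objects: 5! = 120.
Final answer: 120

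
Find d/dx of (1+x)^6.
Using the power rule: d/dx (1+x)^6 = 6(1+x)^{5}.
Final answer: 6(1+x)^5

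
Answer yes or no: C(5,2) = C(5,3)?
Yes

Reasoning: Symmetry C(n,k) = C(n,n-k): C(5,2) = 10 and C(5,3) = 10. Both sides agree, so the statement holds.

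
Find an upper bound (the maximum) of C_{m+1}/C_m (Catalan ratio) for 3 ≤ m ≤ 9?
38/11
C_{m+1}/C_m = 2(2m+1)/(m+2), which increases with m. Maximum at m = 9: 2·19/11 = 38/11.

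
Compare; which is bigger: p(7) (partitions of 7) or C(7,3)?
C(7,3)

Explanation: Pentagonal recurrence p(n) = p(n−1) + p(n−2) − p(n−5) − p(n−7) + …: p(7) = p(6) + p(5) − p(2) − p(0) = 11 + 7 − 2 − 1 = 15; C(7,3) = 35.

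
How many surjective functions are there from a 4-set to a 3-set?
36

Working:
Onto functions = 3! × S(4,3)
First compute S(4,3) via recurrence:
Using the Stirling recurrence: S(n,k) = k·S(n-1,k) + S(n-1,k-1)
S(4,3) = 3·S(3,3) + S(3,2)
         = 3·1 + 3
         = 3 + 3
         = 6
Then: 6 × 6 = 36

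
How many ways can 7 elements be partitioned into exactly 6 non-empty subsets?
21

Explanation: This equals S(7,6), the Stirling number of the 2nd kind.
Using the Stirling recurrence: S(n,k) = k·S(n-1,k) + S(n-1,k-1)
S(7,6) = 6·S(6,6) + S(6,5)
         = 6·1 + 15
         = 6 + 15
         = 21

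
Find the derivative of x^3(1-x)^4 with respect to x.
3x^2(1-x)^4 - 4x^3(1-x)^3

Product rule: 3x^{2}(1-x)^{4} + x^3·(-4)(1-x)^{3}.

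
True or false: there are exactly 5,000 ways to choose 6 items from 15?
C(15,6) = 5,005 ≠ 5000.
Final answer: False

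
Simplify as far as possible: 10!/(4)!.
151,200

This equals 10×9×...×5 = 151,200.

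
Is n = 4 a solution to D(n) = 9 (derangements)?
D(4) = (4-1)·[D(3) + D(2)] = 3·[2 + 1] = 9, which equals 9.

Answer: Yes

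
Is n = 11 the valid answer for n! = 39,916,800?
Yes

11! = 11·10! = 11·3,628,800 = 39,916,800, which equals 39,916,800.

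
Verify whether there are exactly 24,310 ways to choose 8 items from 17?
True

Solution: C(17,8) = 24,310.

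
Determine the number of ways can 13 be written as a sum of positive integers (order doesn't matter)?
101

Solution: Pentagonal recurrence p(n) = p(n−1) + p(n−2) − p(n−5) − p(n−7) + …: p(13) = p(12) + p(11) − p(8) − p(6) + p(1) = 77 + 56 − 22 − 11 + 1 = 101.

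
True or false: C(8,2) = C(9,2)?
False

Reasoning: LHS = C(8,2) = 28; RHS = C(9,2) = 36. 28 ≠ 36, so the statement does not hold.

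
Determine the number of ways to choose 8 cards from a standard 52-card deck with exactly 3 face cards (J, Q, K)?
144,761,760

Solution: 12 face cards and 40 non-face cards: C(12,3) × C(40,5) = 220 × 658,008 = 144,761,760.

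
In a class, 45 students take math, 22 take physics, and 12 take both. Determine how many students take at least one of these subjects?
55

|A∪B| = |A|+|B|-|A∩B| = 45+22-12 = 55.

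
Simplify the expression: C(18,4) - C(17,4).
C(18,4) - C(17,4) = C(17,3) = 680.

Answer: 680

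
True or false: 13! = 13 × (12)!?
True

Working:
By definition n! = n × (n-1)!, so 13! = 13 × 12!.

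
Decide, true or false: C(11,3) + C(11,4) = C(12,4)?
Pascal's identity: LHS = 165 + 330 = 495; RHS = C(12,4) = 495. Both sides agree, so the statement holds.
Final answer: True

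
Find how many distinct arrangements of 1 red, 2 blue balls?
Multinomial: 3!/(1! × 2!) = 3.

Answer: 3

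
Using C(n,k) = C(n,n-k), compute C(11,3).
165

Working:
C(11,3) = C(11,8) = 165.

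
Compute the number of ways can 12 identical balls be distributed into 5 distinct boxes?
1,820

Solution: C(12+5-1, 5-1) = C(16, 4) = 1,820.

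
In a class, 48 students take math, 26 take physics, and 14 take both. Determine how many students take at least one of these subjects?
60

Working:
|A∪B| = |A|+|B|-|A∩B| = 48+26-14 = 60.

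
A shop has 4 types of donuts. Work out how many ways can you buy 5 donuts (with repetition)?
Stars and bars: C(5+4-1, 5) = C(8, 5) = 56.

Answer: 56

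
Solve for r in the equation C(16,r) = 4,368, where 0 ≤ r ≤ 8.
5

Reasoning: C(16,r) is increasing for 0 ≤ r ≤ 8. Stepping up (C(16,r+1) = C(16,r)·(16−r)/(r+1)): C(16,1) = 16, C(16,2) = 120, C(16,3) = 560, C(16,4) = 1,820, C(16,5) = 4,368 ✓. So r = 5.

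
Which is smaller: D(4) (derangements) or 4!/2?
D(4) = (4-1)·[D(3) + D(2)] = 3·[2 + 1] = 9; 4!/2 = 24/2 = 12.

Answer: D(4)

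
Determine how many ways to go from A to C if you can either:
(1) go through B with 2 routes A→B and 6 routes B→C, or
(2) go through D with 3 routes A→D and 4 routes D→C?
24

Solution: Route via B: 2×6=12. Route via D: 3×4=12. Total: 24.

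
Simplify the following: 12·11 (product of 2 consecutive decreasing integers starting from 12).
132

Explanation: This is P(12,2) = 12!/(10)! = 132.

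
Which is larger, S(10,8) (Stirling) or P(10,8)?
P(10,8)

Reasoning: S(10,8) = 8·S(9,8) + S(9,7) = 8·36 + 462 = 750; P(10,8) = 1,814,400.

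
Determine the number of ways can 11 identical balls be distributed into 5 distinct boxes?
C(11+5-1, 5-1) = C(15, 4) = 1,365.

Answer: 1,365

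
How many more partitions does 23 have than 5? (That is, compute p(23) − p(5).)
1,248

Explanation: Pentagonal recurrence p(n) = p(n−1) + p(n−2) − p(n−5) − p(n−7) + …: p(23) = p(22) + p(21) − p(18) − p(16) + p(11) + p(8) − p(1) = 1,002 + 792 − 385 − 231 + 56 + 22 − 1 = 1,255.
p(5) = p(4) + p(3) − p(0) = 5 + 3 − 1 = 7.
Difference = 1,255 − 7 = 1,248.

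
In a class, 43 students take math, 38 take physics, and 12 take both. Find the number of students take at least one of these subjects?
69

Working:
|A∪B| = |A|+|B|-|A∩B| = 43+38-12 = 69.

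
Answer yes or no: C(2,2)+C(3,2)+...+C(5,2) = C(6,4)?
No

Hockey stick identity gives Σ = C(6,3) = 20; RHS C(6,4) = 15.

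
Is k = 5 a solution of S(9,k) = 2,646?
No
S(9,5) = 5·S(8,5) + S(8,4) = 5·1,050 + 1,701 = 6,951, which does not equal 2,646.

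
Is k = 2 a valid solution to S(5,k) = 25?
S(5,2) = 2·S(4,2) + S(4,1) = 2·7 + 1 = 15, which does not equal 25.

Answer: No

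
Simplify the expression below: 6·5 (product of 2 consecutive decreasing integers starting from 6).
This is P(6,2) = 6!/(4)! = 30.
Final answer: 30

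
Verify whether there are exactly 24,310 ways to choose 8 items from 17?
True

Reasoning: C(17,8) = 24,310.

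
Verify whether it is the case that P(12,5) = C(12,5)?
False

Solution: P(12,5) = 95,040 but C(12,5) = 792; they differ by a factor of 5! = 120, so the statement does not hold.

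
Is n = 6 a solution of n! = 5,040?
No

6! = 6·5! = 6·120 = 720, which does not equal 5,040.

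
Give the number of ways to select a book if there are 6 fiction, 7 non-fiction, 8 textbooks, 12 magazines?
33

Solution: By the addition principle: 6 + 7 + 8 + 12 = 33.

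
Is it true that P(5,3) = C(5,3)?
False

Explanation: P(5,3) = 60 but C(5,3) = 10; they differ by a factor of 3! = 6, so the statement does not hold.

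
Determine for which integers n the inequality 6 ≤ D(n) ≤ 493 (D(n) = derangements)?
Using D(n) = (n−1)[D(n−1) + D(n−2)] with D(1)=0, D(2)=1: D(3)=2; D(4)=9; D(5)=44; D(6)=265; D(7)=1,854. So valid n = 4, 5, 6.

Answer: 4, 5, 6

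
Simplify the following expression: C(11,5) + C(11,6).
924

Solution: By Pascal's identity: C(12,6) = 924.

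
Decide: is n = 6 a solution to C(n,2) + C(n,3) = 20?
No

Reasoning: C(6,2) + C(6,3) = 15 + 20 = 35, which does not equal 20.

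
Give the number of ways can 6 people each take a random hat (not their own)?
265

Working:
Using D(n) = (n-1)[D(n-1) + D(n-2)]:
D(6) = (6-1) × [D(5) + D(4)]
      = 5 × [44 + 9]
      = 5 × 53
      = 265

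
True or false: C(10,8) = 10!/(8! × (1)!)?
False

Solution: The correct denominator is 8!×2!, giving C(10,8) = 45; the stated RHS is 10!/(8!×1!) = 90 ≠ 45, so the statement does not hold.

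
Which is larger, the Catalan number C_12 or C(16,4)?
C_12

Working:
C_12 = C(24,12)/(12+1) = 2,704,156/13 = 208,012; C(16,4) = 1,820.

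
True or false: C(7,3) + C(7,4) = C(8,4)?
True

Solution: Pascal's identity C(n,k) + C(n,k+1) = C(n+1,k+1): 35 + 35 = 70 = C(8,4).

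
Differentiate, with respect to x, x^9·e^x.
(9x^8 + x^9)e^x

Product rule: d/dx[x^9]·e^x + x^9·d/dx[e^x] = 9x^{8}e^x + x^9e^x.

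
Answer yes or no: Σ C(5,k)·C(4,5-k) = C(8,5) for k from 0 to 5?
No

Solution: Vandermonde's identity gives C(9,5) = 126; RHS C(8,5) = 56.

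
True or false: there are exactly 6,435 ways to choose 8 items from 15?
True

Working:
C(15,8) = 6,435.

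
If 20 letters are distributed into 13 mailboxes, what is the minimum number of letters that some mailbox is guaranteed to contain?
Pigeonhole: ⌈20/13⌉ = 2.

Answer: 2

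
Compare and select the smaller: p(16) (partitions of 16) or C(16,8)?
p(16)

Reasoning: Pentagonal recurrence p(n) = p(n−1) + p(n−2) − p(n−5) − p(n−7) + …: p(16) = p(15) + p(14) − p(11) − p(9) + p(4) + p(1) = 176 + 135 − 56 − 30 + 5 + 1 = 231; C(16,8) = 12,870.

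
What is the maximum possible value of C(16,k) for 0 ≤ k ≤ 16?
12,870

Explanation: Maximum at k = 8: C(16,8) = 12,870.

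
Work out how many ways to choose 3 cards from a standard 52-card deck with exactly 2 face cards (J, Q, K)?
2,640
12 face cards and 40 non-face cards: C(12,2) × C(40,1) = 66 × 40 = 2,640.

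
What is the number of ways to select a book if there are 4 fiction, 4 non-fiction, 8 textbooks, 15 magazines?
By the addition principle: 4 + 4 + 8 + 15 = 31.

Answer: 31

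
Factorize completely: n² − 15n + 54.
(n − 6)(n − 9)

Solution: Seek roots whose sum is 15 and product is 54: (6, 9). So n² − 15n + 54 = (n − 6)(n − 9).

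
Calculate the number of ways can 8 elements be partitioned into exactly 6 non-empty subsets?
This equals S(8,6), the Stirling number of the 2nd kind.
Using the Stirling recurrence: S(n,k) = k·S(n-1,k) + S(n-1,k-1)
S(8,6) = 6·S(7,6) + S(7,5)
         = 6·21 + 140
         = 126 + 140
         = 266

Answer: 266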